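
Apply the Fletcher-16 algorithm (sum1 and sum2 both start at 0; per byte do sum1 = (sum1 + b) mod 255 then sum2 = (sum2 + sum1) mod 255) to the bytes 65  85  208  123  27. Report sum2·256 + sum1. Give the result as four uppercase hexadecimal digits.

Running sums (mod 255):
  after byte 0 (65): sum1=65, sum2=65
  after byte 1 (85): sum1=150, sum2=215
  after byte 2 (208): sum1=103, sum2=63
  after byte 3 (123): sum1=226, sum2=34
  after byte 4 (27): sum1=253, sum2=32
Checksum = sum2·256 + sum1 = 32·256 + 253 = 8445 = 0x20FD.

20FD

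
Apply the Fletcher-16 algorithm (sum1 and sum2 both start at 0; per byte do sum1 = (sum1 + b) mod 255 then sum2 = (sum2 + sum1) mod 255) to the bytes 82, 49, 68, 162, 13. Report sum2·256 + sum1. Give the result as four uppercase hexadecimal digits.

7F77

Running sums (mod 255):
  after byte 0 (82): sum1=82, sum2=82
  after byte 1 (49): sum1=131, sum2=213
  after byte 2 (68): sum1=199, sum2=157
  after byte 3 (162): sum1=106, sum2=8
  after byte 4 (13): sum1=119, sum2=127
Checksum = sum2·256 + sum1 = 127·256 + 119 = 32631 = 0x7F77.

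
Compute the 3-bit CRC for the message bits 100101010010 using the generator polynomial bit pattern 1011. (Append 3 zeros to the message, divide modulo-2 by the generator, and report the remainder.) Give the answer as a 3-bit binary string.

100

Append 3 zeros: 100101010010000. Divide by 1011 (XOR where the leading bit is 1):
  pos 0: 1001 XOR 1011 = 0010
  pos 2: 1001 XOR 1011 = 0010
  pos 4: 1001 XOR 1011 = 0010
  pos 6: 1000 XOR 1011 = 0011
  pos 8: 1110 XOR 1011 = 0101
  pos 9: 1010 XOR 1011 = 0001
Remainder (last 3 bits) = 100. This is the CRC / FCS.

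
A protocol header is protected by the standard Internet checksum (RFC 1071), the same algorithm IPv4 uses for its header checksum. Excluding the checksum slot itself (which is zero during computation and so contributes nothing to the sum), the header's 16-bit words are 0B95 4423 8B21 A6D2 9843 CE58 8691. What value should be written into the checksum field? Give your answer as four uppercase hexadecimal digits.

One's-complement addition (fold any carry out of bit 15 back into bit 0):
  0x0B95 + 0x4423 = 0x04FB8
  0x4FB8 + 0x8B21 = 0x0DAD9
  0xDAD9 + 0xA6D2 = 0x181AB → wrap carry → 0x81AC
  0x81AC + 0x9843 = 0x119EF → wrap carry → 0x19F0
  0x19F0 + 0xCE58 = 0x0E848
  0xE848 + 0x8691 = 0x16ED9 → wrap carry → 0x6EDA
One's-complement sum = 0x6EDA.
Checksum = ~0x6EDA & 0xFFFF = 0x9125.

9125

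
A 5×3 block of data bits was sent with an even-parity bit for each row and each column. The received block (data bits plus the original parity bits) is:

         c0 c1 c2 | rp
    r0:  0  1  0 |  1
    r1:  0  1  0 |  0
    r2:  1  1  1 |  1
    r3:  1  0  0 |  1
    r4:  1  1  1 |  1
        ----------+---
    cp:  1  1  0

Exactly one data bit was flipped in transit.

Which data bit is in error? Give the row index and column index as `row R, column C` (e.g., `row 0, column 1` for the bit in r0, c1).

Recompute each row's even parity and compare to rp:
  r0: data parity 1, sent rp 1 → ok
  r1: data parity 1, sent rp 0 → mismatch
  r2: data parity 1, sent rp 1 → ok
  r3: data parity 1, sent rp 1 → ok
  r4: data parity 1, sent rp 1 → ok
Recompute each column's even parity and compare to cp:
  c0: data parity 1, sent cp 1 → ok
  c1: data parity 0, sent cp 1 → mismatch
  c2: data parity 0, sent cp 0 → ok
Exactly one row (r1) and one column (c1) fail → the flipped bit is at their intersection.

row 1, column 1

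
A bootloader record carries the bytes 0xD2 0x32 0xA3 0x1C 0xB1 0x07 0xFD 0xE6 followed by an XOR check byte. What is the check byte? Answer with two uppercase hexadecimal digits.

F2

XOR the bytes together:
  start with 0xD2
  0xD2 ⊕ 0x32 = 0xE0
  0xE0 ⊕ 0xA3 = 0x43
  0x43 ⊕ 0x1C = 0x5F
  0x5F ⊕ 0xB1 = 0xEE
  0xEE ⊕ 0x07 = 0xE9
  0xE9 ⊕ 0xFD = 0x14
  0x14 ⊕ 0xE6 = 0xF2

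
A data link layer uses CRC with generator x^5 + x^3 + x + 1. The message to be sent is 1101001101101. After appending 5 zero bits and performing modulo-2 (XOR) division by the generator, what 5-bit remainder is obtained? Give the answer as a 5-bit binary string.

01111

Append 5 zeros: 110100110110100000. Divide by 101011 (XOR where the leading bit is 1):
  pos 0: 110100 XOR 101011 = 011111
  pos 1: 111111 XOR 101011 = 010100
  pos 2: 101001 XOR 101011 = 000010
  pos 6: 100110 XOR 101011 = 001101
  pos 8: 110110 XOR 101011 = 011101
  pos 9: 111010 XOR 101011 = 010001
  pos 10: 100010 XOR 101011 = 001001
  pos 12: 100100 XOR 101011 = 001111
Remainder (last 5 bits) = 01111. This is the CRC / FCS.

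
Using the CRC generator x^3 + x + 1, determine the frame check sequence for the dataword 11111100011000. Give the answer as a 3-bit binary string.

111

Append 3 zeros: 11111100011000000. Divide by 1011 (XOR where the leading bit is 1):
  pos 0: 1111 XOR 1011 = 0100
  pos 1: 1001 XOR 1011 = 0010
  pos 3: 1010 XOR 1011 = 0001
  pos 6: 1001 XOR 1011 = 0010
  pos 8: 1010 XOR 1011 = 0001
  pos 11: 1000 XOR 1011 = 0011
  pos 13: 1100 XOR 1011 = 0111
Remainder (last 3 bits) = 111. This is the CRC / FCS.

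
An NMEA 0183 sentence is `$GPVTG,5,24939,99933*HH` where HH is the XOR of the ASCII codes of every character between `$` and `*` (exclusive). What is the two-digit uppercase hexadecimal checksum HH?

47

XOR the ASCII codes of the payload characters:
  'G' = 0x47 → acc = 0x47
  'P' = 0x50 → acc = 0x17
  'V' = 0x56 → acc = 0x41
  'T' = 0x54 → acc = 0x15
  'G' = 0x47 → acc = 0x52
  ',' = 0x2C → acc = 0x7E
  '5' = 0x35 → acc = 0x4B
  ',' = 0x2C → acc = 0x67
  '2' = 0x32 → acc = 0x55
  '4' = 0x34 → acc = 0x61
  '9' = 0x39 → acc = 0x58
  '3' = 0x33 → acc = 0x6B
  '9' = 0x39 → acc = 0x52
  ',' = 0x2C → acc = 0x7E
  '9' = 0x39 → acc = 0x47
  '9' = 0x39 → acc = 0x7E
  '9' = 0x39 → acc = 0x47
  '3' = 0x33 → acc = 0x74
  '3' = 0x33 → acc = 0x47
Checksum = 0x47.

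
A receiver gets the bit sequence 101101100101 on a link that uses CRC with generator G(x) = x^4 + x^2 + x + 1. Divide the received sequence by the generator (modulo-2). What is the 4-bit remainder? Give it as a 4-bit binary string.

0001

Modulo-2 division of 101101100101 by 10111:
  pos 0: 10110 XOR 10111 = 00001
  pos 4: 11100 XOR 10111 = 01011
  pos 5: 10111 XOR 10111 = 00000
Remainder = 0001 (nonzero — an error is detected).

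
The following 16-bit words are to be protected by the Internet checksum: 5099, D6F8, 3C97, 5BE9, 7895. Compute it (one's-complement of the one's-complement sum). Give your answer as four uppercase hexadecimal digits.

C757

One's-complement addition (fold any carry out of bit 15 back into bit 0):
  0x5099 + 0xD6F8 = 0x12791 → wrap carry → 0x2792
  0x2792 + 0x3C97 = 0x06429
  0x6429 + 0x5BE9 = 0x0C012
  0xC012 + 0x7895 = 0x138A7 → wrap carry → 0x38A8
One's-complement sum = 0x38A8.
Checksum = ~0x38A8 & 0xFFFF = 0xC757.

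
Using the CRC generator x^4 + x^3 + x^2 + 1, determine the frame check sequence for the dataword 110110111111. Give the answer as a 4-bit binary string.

1010

Append 4 zeros: 1101101111110000. Divide by 11101 (XOR where the leading bit is 1):
  pos 0: 11011 XOR 11101 = 00110
  pos 2: 11001 XOR 11101 = 00100
  pos 4: 10011 XOR 11101 = 01110
  pos 5: 11101 XOR 11101 = 00000
  pos 10: 11000 XOR 11101 = 00101
Remainder (last 4 bits) = 1010. This is the CRC / FCS.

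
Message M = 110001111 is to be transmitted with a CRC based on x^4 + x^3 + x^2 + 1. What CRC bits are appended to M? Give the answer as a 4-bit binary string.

1111

Append 4 zeros: 1100011110000. Divide by 11101 (XOR where the leading bit is 1):
  pos 0: 11000 XOR 11101 = 00101
  pos 2: 10111 XOR 11101 = 01010
  pos 3: 10101 XOR 11101 = 01000
  pos 4: 10001 XOR 11101 = 01100
  pos 5: 11000 XOR 11101 = 00101
  pos 7: 10100 XOR 11101 = 01001
  pos 8: 10010 XOR 11101 = 01111
Remainder (last 4 bits) = 1111. This is the CRC / FCS.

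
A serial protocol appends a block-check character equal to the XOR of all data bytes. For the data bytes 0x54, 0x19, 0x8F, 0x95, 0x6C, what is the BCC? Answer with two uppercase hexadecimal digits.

3B

XOR the bytes together:
  start with 0x54
  0x54 ⊕ 0x19 = 0x4D
  0x4D ⊕ 0x8F = 0xC2
  0xC2 ⊕ 0x95 = 0x57
  0x57 ⊕ 0x6C = 0x3B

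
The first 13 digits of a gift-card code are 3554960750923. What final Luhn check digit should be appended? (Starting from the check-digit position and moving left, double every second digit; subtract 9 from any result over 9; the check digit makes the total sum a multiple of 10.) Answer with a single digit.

4

Partial digits right→left: 3 2 9 0 5 7 0 6 9 4 5 5 3
Double every second digit counting from the check-digit position (so the 1st, 3rd, 5th, ... of the partial from the right).
  doubled (with −9 where >9): 6 9 1 0 9 1 6 → sum 32
  kept as-is: 2 0 7 6 4 5 → sum 24
Total = 32 + 24 = 56.
Check digit = (10 − (56 mod 10)) mod 10 = 4.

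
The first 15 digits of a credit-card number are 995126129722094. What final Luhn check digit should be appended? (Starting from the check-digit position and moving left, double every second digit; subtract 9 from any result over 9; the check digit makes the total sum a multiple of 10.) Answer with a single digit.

7

Partial digits right→left: 4 9 0 2 2 7 9 2 1 6 2 1 5 9 9
Double every second digit counting from the check-digit position (so the 1st, 3rd, 5th, ... of the partial from the right).
  doubled (with −9 where >9): 8 0 4 9 2 4 1 9 → sum 37
  kept as-is: 9 2 7 2 6 1 9 → sum 36
Total = 37 + 36 = 73.
Check digit = (10 − (73 mod 10)) mod 10 = 7.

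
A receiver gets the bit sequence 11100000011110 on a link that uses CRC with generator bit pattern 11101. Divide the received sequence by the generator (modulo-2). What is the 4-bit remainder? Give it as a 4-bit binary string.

0111

Modulo-2 division of 11100000011110 by 11101:
  pos 0: 11100 XOR 11101 = 00001
  pos 4: 10000 XOR 11101 = 01101
  pos 5: 11011 XOR 11101 = 00110
  pos 7: 11011 XOR 11101 = 00110
  pos 9: 11010 XOR 11101 = 00111
Remainder = 0111 (nonzero — an error is detected).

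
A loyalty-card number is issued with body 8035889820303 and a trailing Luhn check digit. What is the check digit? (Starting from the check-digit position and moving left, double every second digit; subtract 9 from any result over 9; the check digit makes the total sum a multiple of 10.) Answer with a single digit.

Partial digits right→left: 3 0 3 0 2 8 9 8 8 5 3 0 8
Double every second digit counting from the check-digit position (so the 1st, 3rd, 5th, ... of the partial from the right).
  doubled (with −9 where >9): 6 6 4 9 7 6 7 → sum 45
  kept as-is: 0 0 8 8 5 0 → sum 21
Total = 45 + 21 = 66.
Check digit = (10 − (66 mod 10)) mod 10 = 4.

4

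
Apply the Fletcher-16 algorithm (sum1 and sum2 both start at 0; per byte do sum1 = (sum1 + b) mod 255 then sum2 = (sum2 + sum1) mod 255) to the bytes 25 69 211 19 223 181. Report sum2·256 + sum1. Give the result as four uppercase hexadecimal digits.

EEDA

Running sums (mod 255):
  after byte 0 (25): sum1=25, sum2=25
  after byte 1 (69): sum1=94, sum2=119
  after byte 2 (211): sum1=50, sum2=169
  after byte 3 (19): sum1=69, sum2=238
  after byte 4 (223): sum1=37, sum2=20
  after byte 5 (181): sum1=218, sum2=238
Checksum = sum2·256 + sum1 = 238·256 + 218 = 61146 = 0xEEDA.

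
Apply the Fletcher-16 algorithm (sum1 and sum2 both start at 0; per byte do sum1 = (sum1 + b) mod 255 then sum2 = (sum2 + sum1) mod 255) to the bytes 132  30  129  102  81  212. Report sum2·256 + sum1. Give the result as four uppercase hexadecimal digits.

Running sums (mod 255):
  after byte 0 (132): sum1=132, sum2=132
  after byte 1 (30): sum1=162, sum2=39
  after byte 2 (129): sum1=36, sum2=75
  after byte 3 (102): sum1=138, sum2=213
  after byte 4 (81): sum1=219, sum2=177
  after byte 5 (212): sum1=176, sum2=98
Checksum = sum2·256 + sum1 = 98·256 + 176 = 25264 = 0x62B0.

62B0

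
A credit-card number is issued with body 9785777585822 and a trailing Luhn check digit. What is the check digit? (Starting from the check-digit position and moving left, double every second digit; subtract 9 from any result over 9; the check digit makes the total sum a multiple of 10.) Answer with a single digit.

5

Partial digits right→left: 2 2 8 5 8 5 7 7 7 5 8 7 9
Double every second digit counting from the check-digit position (so the 1st, 3rd, 5th, ... of the partial from the right).
  doubled (with −9 where >9): 4 7 7 5 5 7 9 → sum 44
  kept as-is: 2 5 5 7 5 7 → sum 31
Total = 44 + 31 = 75.
Check digit = (10 − (75 mod 10)) mod 10 = 5.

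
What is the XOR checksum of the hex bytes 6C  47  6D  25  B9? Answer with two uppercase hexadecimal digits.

DA

XOR the bytes together:
  start with 0x6C
  0x6C ⊕ 0x47 = 0x2B
  0x2B ⊕ 0x6D = 0x46
  0x46 ⊕ 0x25 = 0x63
  0x63 ⊕ 0xB9 = 0xDA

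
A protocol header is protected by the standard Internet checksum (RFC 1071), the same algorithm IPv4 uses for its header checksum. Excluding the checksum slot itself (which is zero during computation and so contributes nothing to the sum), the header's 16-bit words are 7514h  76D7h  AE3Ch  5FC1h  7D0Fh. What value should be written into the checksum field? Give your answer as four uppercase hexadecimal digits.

One's-complement addition (fold any carry out of bit 15 back into bit 0):
  0x7514 + 0x76D7 = 0x0EBEB
  0xEBEB + 0xAE3C = 0x19A27 → wrap carry → 0x9A28
  0x9A28 + 0x5FC1 = 0x0F9E9
  0xF9E9 + 0x7D0F = 0x176F8 → wrap carry → 0x76F9
One's-complement sum = 0x76F9.
Checksum = ~0x76F9 & 0xFFFF = 0x8906.

8906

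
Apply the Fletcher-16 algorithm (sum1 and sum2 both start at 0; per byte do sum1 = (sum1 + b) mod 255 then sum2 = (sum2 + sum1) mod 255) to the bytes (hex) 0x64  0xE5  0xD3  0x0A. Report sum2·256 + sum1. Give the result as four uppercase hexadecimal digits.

Running sums (mod 255):
  after byte 0 (0x64): sum1=100, sum2=100
  after byte 1 (0xE5): sum1=74, sum2=174
  after byte 2 (0xD3): sum1=30, sum2=204
  after byte 3 (0x0A): sum1=40, sum2=244
Checksum = sum2·256 + sum1 = 244·256 + 40 = 62504 = 0xF428.

F428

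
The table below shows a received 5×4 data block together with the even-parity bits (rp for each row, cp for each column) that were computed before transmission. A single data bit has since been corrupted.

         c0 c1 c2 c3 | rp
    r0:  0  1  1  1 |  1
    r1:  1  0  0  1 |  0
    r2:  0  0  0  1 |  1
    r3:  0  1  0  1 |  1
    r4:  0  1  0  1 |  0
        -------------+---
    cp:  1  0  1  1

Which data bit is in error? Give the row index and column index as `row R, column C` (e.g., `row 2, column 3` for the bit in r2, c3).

row 3, column 1

Recompute each row's even parity and compare to rp:
  r0: data parity 1, sent rp 1 → ok
  r1: data parity 0, sent rp 0 → ok
  r2: data parity 1, sent rp 1 → ok
  r3: data parity 0, sent rp 1 → mismatch
  r4: data parity 0, sent rp 0 → ok
Recompute each column's even parity and compare to cp:
  c0: data parity 1, sent cp 1 → ok
  c1: data parity 1, sent cp 0 → mismatch
  c2: data parity 1, sent cp 1 → ok
  c3: data parity 1, sent cp 1 → ok
Exactly one row (r3) and one column (c1) fail → the flipped bit is at their intersection.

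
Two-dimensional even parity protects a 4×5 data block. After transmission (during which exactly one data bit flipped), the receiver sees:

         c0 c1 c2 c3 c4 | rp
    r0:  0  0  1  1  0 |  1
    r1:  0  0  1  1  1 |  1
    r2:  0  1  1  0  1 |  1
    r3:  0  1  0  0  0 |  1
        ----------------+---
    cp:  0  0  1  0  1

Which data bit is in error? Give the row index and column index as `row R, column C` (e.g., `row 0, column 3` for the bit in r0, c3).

row 0, column 4

Recompute each row's even parity and compare to rp:
  r0: data parity 0, sent rp 1 → mismatch
  r1: data parity 1, sent rp 1 → ok
  r2: data parity 1, sent rp 1 → ok
  r3: data parity 1, sent rp 1 → ok
Recompute each column's even parity and compare to cp:
  c0: data parity 0, sent cp 0 → ok
  c1: data parity 0, sent cp 0 → ok
  c2: data parity 1, sent cp 1 → ok
  c3: data parity 0, sent cp 0 → ok
  c4: data parity 0, sent cp 1 → mismatch
Exactly one row (r0) and one column (c4) fail → the flipped bit is at their intersection.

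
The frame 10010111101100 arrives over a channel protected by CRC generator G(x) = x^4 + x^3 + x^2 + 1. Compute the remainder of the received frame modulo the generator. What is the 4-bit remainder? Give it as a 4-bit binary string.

Modulo-2 division of 10010111101100 by 11101:
  pos 0: 10010 XOR 11101 = 01111
  pos 1: 11111 XOR 11101 = 00010
  pos 4: 10111 XOR 11101 = 01010
  pos 5: 10100 XOR 11101 = 01001
  pos 6: 10011 XOR 11101 = 01110
  pos 7: 11101 XOR 11101 = 00000
Remainder = 0000 (zero — the frame passes the CRC check).

0000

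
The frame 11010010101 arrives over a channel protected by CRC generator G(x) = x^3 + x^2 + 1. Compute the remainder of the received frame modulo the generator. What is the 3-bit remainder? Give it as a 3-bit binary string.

010

Modulo-2 division of 11010010101 by 1101:
  pos 0: 1101 XOR 1101 = 0000
  pos 6: 1010 XOR 1101 = 0111
  pos 7: 1111 XOR 1101 = 0010
Remainder = 010 (nonzero — an error is detected).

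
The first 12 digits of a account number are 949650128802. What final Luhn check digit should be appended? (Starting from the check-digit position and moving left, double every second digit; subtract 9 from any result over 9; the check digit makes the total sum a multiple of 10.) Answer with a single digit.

2

Partial digits right→left: 2 0 8 8 2 1 0 5 6 9 4 9
Double every second digit counting from the check-digit position (so the 1st, 3rd, 5th, ... of the partial from the right).
  doubled (with −9 where >9): 4 7 4 0 3 8 → sum 26
  kept as-is: 0 8 1 5 9 9 → sum 32
Total = 26 + 32 = 58.
Check digit = (10 − (58 mod 10)) mod 10 = 2.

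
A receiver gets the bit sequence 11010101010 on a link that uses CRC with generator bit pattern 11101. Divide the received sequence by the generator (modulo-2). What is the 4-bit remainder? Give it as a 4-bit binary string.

Modulo-2 division of 11010101010 by 11101:
  pos 0: 11010 XOR 11101 = 00111
  pos 2: 11110 XOR 11101 = 00011
  pos 5: 11101 XOR 11101 = 00000
Remainder = 0000 (zero — the frame passes the CRC check).

0000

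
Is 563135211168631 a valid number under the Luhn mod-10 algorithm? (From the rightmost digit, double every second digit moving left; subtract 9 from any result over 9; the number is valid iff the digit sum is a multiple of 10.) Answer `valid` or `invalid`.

From the right, keep odd positions and double even positions (subtract 9 from any doubled value over 9):
  doubled (positions 2,4,...): 6 7 2 2 1 2 3 → sum 23
  kept (positions 1,3,...): 1 6 6 1 2 3 3 5 → sum 27
Total = 50.
50 mod 10 = 0, so the number is valid.

valid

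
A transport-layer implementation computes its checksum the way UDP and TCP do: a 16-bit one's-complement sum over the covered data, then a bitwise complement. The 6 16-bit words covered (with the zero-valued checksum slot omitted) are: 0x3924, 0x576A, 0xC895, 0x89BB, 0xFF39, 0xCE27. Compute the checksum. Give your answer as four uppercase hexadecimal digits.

4FBE

One's-complement addition (fold any carry out of bit 15 back into bit 0):
  0x3924 + 0x576A = 0x0908E
  0x908E + 0xC895 = 0x15923 → wrap carry → 0x5924
  0x5924 + 0x89BB = 0x0E2DF
  0xE2DF + 0xFF39 = 0x1E218 → wrap carry → 0xE219
  0xE219 + 0xCE27 = 0x1B040 → wrap carry → 0xB041
One's-complement sum = 0xB041.
Checksum = ~0xB041 & 0xFFFF = 0x4FBE.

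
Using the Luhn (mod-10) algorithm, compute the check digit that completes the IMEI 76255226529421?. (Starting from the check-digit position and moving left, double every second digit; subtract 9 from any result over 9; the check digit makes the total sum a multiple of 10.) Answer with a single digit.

Partial digits right→left: 1 2 4 9 2 5 6 2 2 5 5 2 6 7
Double every second digit counting from the check-digit position (so the 1st, 3rd, 5th, ... of the partial from the right).
  doubled (with −9 where >9): 2 8 4 3 4 1 3 → sum 25
  kept as-is: 2 9 5 2 5 2 7 → sum 32
Total = 25 + 32 = 57.
Check digit = (10 − (57 mod 10)) mod 10 = 3.

3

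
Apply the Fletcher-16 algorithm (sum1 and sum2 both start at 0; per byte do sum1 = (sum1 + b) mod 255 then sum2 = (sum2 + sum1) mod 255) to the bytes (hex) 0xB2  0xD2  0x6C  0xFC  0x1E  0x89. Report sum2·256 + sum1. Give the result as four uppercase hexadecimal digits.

BC96

Running sums (mod 255):
  after byte 0 (0xB2): sum1=178, sum2=178
  after byte 1 (0xD2): sum1=133, sum2=56
  after byte 2 (0x6C): sum1=241, sum2=42
  after byte 3 (0xFC): sum1=238, sum2=25
  after byte 4 (0x1E): sum1=13, sum2=38
  after byte 5 (0x89): sum1=150, sum2=188
Checksum = sum2·256 + sum1 = 188·256 + 150 = 48278 = 0xBC96.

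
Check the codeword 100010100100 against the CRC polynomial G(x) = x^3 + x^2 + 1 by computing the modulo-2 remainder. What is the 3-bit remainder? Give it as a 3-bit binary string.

Modulo-2 division of 100010100100 by 1101:
  pos 0: 1000 XOR 1101 = 0101
  pos 1: 1011 XOR 1101 = 0110
  pos 2: 1100 XOR 1101 = 0001
  pos 5: 1100 XOR 1101 = 0001
  pos 8: 1100 XOR 1101 = 0001
Remainder = 001 (nonzero — an error is detected).

001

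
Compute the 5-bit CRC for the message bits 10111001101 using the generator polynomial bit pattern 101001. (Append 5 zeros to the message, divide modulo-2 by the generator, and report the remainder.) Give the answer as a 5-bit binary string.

11100

Append 5 zeros: 1011100110100000. Divide by 101001 (XOR where the leading bit is 1):
  pos 0: 101110 XOR 101001 = 000111
  pos 3: 111011 XOR 101001 = 010010
  pos 4: 100100 XOR 101001 = 001101
  pos 6: 110110 XOR 101001 = 011111
  pos 7: 111110 XOR 101001 = 010111
  pos 8: 101110 XOR 101001 = 000111
Remainder (last 5 bits) = 11100. This is the CRC / FCS.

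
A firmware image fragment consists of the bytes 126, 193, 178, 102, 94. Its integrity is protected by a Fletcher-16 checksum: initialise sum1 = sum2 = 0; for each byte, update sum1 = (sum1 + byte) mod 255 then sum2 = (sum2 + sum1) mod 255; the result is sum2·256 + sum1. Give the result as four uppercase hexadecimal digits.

Running sums (mod 255):
  after byte 0 (126): sum1=126, sum2=126
  after byte 1 (193): sum1=64, sum2=190
  after byte 2 (178): sum1=242, sum2=177
  after byte 3 (102): sum1=89, sum2=11
  after byte 4 (94): sum1=183, sum2=194
Checksum = sum2·256 + sum1 = 194·256 + 183 = 49847 = 0xC2B7.

C2B7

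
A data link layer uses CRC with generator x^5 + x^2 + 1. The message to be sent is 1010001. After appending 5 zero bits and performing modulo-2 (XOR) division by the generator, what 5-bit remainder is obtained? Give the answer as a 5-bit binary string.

11000

Append 5 zeros: 101000100000. Divide by 100101 (XOR where the leading bit is 1):
  pos 0: 101000 XOR 100101 = 001101
  pos 2: 110110 XOR 100101 = 010011
  pos 3: 100110 XOR 100101 = 000011
Remainder (last 5 bits) = 11000. This is the CRC / FCS.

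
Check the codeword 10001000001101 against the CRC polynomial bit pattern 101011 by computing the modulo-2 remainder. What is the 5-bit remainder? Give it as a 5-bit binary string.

Modulo-2 division of 10001000001101 by 101011:
  pos 0: 100010 XOR 101011 = 001001
  pos 2: 100100 XOR 101011 = 001111
  pos 4: 111100 XOR 101011 = 010111
  pos 5: 101111 XOR 101011 = 000100
  pos 8: 100101 XOR 101011 = 001110
Remainder = 01110 (nonzero — an error is detected).

01110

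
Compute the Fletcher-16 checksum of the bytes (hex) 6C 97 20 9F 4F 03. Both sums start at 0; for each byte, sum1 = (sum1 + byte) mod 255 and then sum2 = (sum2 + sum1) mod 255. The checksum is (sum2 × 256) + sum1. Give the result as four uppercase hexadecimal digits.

Running sums (mod 255):
  after byte 0 (6C): sum1=108, sum2=108
  after byte 1 (97): sum1=4, sum2=112
  after byte 2 (20): sum1=36, sum2=148
  after byte 3 (9F): sum1=195, sum2=88
  after byte 4 (4F): sum1=19, sum2=107
  after byte 5 (03): sum1=22, sum2=129
Checksum = sum2·256 + sum1 = 129·256 + 22 = 33046 = 0x8116.

8116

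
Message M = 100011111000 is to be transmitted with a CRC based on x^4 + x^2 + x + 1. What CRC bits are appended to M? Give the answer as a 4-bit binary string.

Append 4 zeros: 1000111110000000. Divide by 10111 (XOR where the leading bit is 1):
  pos 0: 10001 XOR 10111 = 00110
  pos 2: 11011 XOR 10111 = 01100
  pos 3: 11001 XOR 10111 = 01110
  pos 4: 11101 XOR 10111 = 01010
  pos 5: 10100 XOR 10111 = 00011
  pos 8: 11000 XOR 10111 = 01111
  pos 9: 11110 XOR 10111 = 01001
  pos 10: 10010 XOR 10111 = 00101
Remainder (last 4 bits) = 1010. This is the CRC / FCS.

1010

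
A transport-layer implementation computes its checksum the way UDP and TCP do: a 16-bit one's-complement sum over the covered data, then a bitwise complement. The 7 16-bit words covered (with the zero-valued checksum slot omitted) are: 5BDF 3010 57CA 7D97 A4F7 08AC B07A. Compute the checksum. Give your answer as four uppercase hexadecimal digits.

One's-complement addition (fold any carry out of bit 15 back into bit 0):
  0x5BDF + 0x3010 = 0x08BEF
  0x8BEF + 0x57CA = 0x0E3B9
  0xE3B9 + 0x7D97 = 0x16150 → wrap carry → 0x6151
  0x6151 + 0xA4F7 = 0x10648 → wrap carry → 0x0649
  0x0649 + 0x08AC = 0x00EF5
  0x0EF5 + 0xB07A = 0x0BF6F
One's-complement sum = 0xBF6F.
Checksum = ~0xBF6F & 0xFFFF = 0x4090.

4090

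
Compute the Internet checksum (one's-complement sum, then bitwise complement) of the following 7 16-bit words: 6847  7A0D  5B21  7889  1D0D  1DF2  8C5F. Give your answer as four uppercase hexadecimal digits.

82A1

One's-complement addition (fold any carry out of bit 15 back into bit 0):
  0x6847 + 0x7A0D = 0x0E254
  0xE254 + 0x5B21 = 0x13D75 → wrap carry → 0x3D76
  0x3D76 + 0x7889 = 0x0B5FF
  0xB5FF + 0x1D0D = 0x0D30C
  0xD30C + 0x1DF2 = 0x0F0FE
  0xF0FE + 0x8C5F = 0x17D5D → wrap carry → 0x7D5E
One's-complement sum = 0x7D5E.
Checksum = ~0x7D5E & 0xFFFF = 0x82A1.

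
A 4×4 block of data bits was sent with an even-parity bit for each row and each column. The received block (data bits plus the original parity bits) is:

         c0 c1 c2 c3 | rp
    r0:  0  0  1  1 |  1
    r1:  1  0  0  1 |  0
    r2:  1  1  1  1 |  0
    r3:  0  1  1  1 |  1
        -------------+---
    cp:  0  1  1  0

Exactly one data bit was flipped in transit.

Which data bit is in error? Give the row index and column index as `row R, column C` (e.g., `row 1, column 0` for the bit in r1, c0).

row 0, column 1

Recompute each row's even parity and compare to rp:
  r0: data parity 0, sent rp 1 → mismatch
  r1: data parity 0, sent rp 0 → ok
  r2: data parity 0, sent rp 0 → ok
  r3: data parity 1, sent rp 1 → ok
Recompute each column's even parity and compare to cp:
  c0: data parity 0, sent cp 0 → ok
  c1: data parity 0, sent cp 1 → mismatch
  c2: data parity 1, sent cp 1 → ok
  c3: data parity 0, sent cp 0 → ok
Exactly one row (r0) and one column (c1) fail → the flipped bit is at their intersection.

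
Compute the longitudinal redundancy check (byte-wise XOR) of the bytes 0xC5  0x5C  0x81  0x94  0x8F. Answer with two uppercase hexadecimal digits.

03

XOR the bytes together:
  start with 0xC5
  0xC5 ⊕ 0x5C = 0x99
  0x99 ⊕ 0x81 = 0x18
  0x18 ⊕ 0x94 = 0x8C
  0x8C ⊕ 0x8F = 0x03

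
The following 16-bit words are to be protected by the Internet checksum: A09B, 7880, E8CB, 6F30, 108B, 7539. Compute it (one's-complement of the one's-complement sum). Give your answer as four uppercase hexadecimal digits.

One's-complement addition (fold any carry out of bit 15 back into bit 0):
  0xA09B + 0x7880 = 0x1191B → wrap carry → 0x191C
  0x191C + 0xE8CB = 0x101E7 → wrap carry → 0x01E8
  0x01E8 + 0x6F30 = 0x07118
  0x7118 + 0x108B = 0x081A3
  0x81A3 + 0x7539 = 0x0F6DC
One's-complement sum = 0xF6DC.
Checksum = ~0xF6DC & 0xFFFF = 0x0923.

0923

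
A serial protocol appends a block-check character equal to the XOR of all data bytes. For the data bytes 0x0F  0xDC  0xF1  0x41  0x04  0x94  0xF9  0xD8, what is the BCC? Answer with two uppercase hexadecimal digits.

D2

XOR the bytes together:
  start with 0x0F
  0x0F ⊕ 0xDC = 0xD3
  0xD3 ⊕ 0xF1 = 0x22
  0x22 ⊕ 0x41 = 0x63
  0x63 ⊕ 0x04 = 0x67
  0x67 ⊕ 0x94 = 0xF3
  0xF3 ⊕ 0xF9 = 0x0A
  0x0A ⊕ 0xD8 = 0xD2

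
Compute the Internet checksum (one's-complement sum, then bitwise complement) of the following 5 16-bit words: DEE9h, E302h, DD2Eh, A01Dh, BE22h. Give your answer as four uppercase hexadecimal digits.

One's-complement addition (fold any carry out of bit 15 back into bit 0):
  0xDEE9 + 0xE302 = 0x1C1EB → wrap carry → 0xC1EC
  0xC1EC + 0xDD2E = 0x19F1A → wrap carry → 0x9F1B
  0x9F1B + 0xA01D = 0x13F38 → wrap carry → 0x3F39
  0x3F39 + 0xBE22 = 0x0FD5B
One's-complement sum = 0xFD5B.
Checksum = ~0xFD5B & 0xFFFF = 0x02A4.

02A4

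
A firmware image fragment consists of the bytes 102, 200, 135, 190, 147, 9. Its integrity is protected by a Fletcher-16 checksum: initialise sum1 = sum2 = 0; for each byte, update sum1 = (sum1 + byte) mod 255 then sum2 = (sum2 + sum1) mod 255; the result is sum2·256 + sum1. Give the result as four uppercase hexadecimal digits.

Running sums (mod 255):
  after byte 0 (102): sum1=102, sum2=102
  after byte 1 (200): sum1=47, sum2=149
  after byte 2 (135): sum1=182, sum2=76
  after byte 3 (190): sum1=117, sum2=193
  after byte 4 (147): sum1=9, sum2=202
  after byte 5 (9): sum1=18, sum2=220
Checksum = sum2·256 + sum1 = 220·256 + 18 = 56338 = 0xDC12.

DC12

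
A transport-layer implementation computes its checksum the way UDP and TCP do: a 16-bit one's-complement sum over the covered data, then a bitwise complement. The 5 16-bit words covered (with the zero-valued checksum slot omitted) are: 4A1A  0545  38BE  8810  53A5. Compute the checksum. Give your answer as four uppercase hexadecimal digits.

9C2C

One's-complement addition (fold any carry out of bit 15 back into bit 0):
  0x4A1A + 0x0545 = 0x04F5F
  0x4F5F + 0x38BE = 0x0881D
  0x881D + 0x8810 = 0x1102D → wrap carry → 0x102E
  0x102E + 0x53A5 = 0x063D3
One's-complement sum = 0x63D3.
Checksum = ~0x63D3 & 0xFFFF = 0x9C2C.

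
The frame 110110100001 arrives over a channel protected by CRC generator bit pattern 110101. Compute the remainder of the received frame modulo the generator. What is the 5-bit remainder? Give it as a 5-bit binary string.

00000

Modulo-2 division of 110110100001 by 110101:
  pos 0: 110110 XOR 110101 = 000011
  pos 4: 111000 XOR 110101 = 001101
  pos 6: 110101 XOR 110101 = 000000
Remainder = 00000 (zero — the frame passes the CRC check).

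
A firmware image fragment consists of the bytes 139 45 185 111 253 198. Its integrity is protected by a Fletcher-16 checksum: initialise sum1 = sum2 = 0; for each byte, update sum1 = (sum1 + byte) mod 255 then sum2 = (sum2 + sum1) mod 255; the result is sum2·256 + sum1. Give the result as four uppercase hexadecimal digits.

Running sums (mod 255):
  after byte 0 (139): sum1=139, sum2=139
  after byte 1 (45): sum1=184, sum2=68
  after byte 2 (185): sum1=114, sum2=182
  after byte 3 (111): sum1=225, sum2=152
  after byte 4 (253): sum1=223, sum2=120
  after byte 5 (198): sum1=166, sum2=31
Checksum = sum2·256 + sum1 = 31·256 + 166 = 8102 = 0x1FA6.

1FA6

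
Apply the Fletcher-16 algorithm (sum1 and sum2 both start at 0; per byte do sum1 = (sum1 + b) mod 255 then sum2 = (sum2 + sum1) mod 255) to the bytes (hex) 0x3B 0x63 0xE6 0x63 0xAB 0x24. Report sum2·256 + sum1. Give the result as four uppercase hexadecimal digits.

Running sums (mod 255):
  after byte 0 (0x3B): sum1=59, sum2=59
  after byte 1 (0x63): sum1=158, sum2=217
  after byte 2 (0xE6): sum1=133, sum2=95
  after byte 3 (0x63): sum1=232, sum2=72
  after byte 4 (0xAB): sum1=148, sum2=220
  after byte 5 (0x24): sum1=184, sum2=149
Checksum = sum2·256 + sum1 = 149·256 + 184 = 38328 = 0x95B8.

95B8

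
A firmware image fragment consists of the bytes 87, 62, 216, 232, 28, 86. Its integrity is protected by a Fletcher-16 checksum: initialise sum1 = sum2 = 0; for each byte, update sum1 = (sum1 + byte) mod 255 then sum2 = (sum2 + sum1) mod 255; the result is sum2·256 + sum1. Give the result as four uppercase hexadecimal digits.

Running sums (mod 255):
  after byte 0 (87): sum1=87, sum2=87
  after byte 1 (62): sum1=149, sum2=236
  after byte 2 (216): sum1=110, sum2=91
  after byte 3 (232): sum1=87, sum2=178
  after byte 4 (28): sum1=115, sum2=38
  after byte 5 (86): sum1=201, sum2=239
Checksum = sum2·256 + sum1 = 239·256 + 201 = 61385 = 0xEFC9.

EFC9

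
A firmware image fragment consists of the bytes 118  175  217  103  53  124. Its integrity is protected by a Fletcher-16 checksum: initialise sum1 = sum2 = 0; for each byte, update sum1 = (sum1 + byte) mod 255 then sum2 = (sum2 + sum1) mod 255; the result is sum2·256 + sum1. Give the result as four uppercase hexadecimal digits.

B919

Running sums (mod 255):
  after byte 0 (118): sum1=118, sum2=118
  after byte 1 (175): sum1=38, sum2=156
  after byte 2 (217): sum1=0, sum2=156
  after byte 3 (103): sum1=103, sum2=4
  after byte 4 (53): sum1=156, sum2=160
  after byte 5 (124): sum1=25, sum2=185
Checksum = sum2·256 + sum1 = 185·256 + 25 = 47385 = 0xB919.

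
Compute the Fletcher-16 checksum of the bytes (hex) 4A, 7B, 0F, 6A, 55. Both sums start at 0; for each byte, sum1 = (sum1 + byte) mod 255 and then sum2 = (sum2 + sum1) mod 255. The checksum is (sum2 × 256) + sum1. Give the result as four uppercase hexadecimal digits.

Running sums (mod 255):
  after byte 0 (4A): sum1=74, sum2=74
  after byte 1 (7B): sum1=197, sum2=16
  after byte 2 (0F): sum1=212, sum2=228
  after byte 3 (6A): sum1=63, sum2=36
  after byte 4 (55): sum1=148, sum2=184
Checksum = sum2·256 + sum1 = 184·256 + 148 = 47252 = 0xB894.

B894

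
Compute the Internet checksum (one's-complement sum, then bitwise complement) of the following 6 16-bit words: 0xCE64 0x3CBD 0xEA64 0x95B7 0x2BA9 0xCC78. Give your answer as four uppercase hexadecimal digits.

7C9F

One's-complement addition (fold any carry out of bit 15 back into bit 0):
  0xCE64 + 0x3CBD = 0x10B21 → wrap carry → 0x0B22
  0x0B22 + 0xEA64 = 0x0F586
  0xF586 + 0x95B7 = 0x18B3D → wrap carry → 0x8B3E
  0x8B3E + 0x2BA9 = 0x0B6E7
  0xB6E7 + 0xCC78 = 0x1835F → wrap carry → 0x8360
One's-complement sum = 0x8360.
Checksum = ~0x8360 & 0xFFFF = 0x7C9F.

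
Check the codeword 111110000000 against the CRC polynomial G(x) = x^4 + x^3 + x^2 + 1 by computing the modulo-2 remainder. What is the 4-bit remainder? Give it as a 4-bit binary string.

Modulo-2 division of 111110000000 by 11101:
  pos 0: 11111 XOR 11101 = 00010
  pos 3: 10000 XOR 11101 = 01101
  pos 4: 11010 XOR 11101 = 00111
  pos 6: 11100 XOR 11101 = 00001
Remainder = 0010 (nonzero — an error is detected).

0010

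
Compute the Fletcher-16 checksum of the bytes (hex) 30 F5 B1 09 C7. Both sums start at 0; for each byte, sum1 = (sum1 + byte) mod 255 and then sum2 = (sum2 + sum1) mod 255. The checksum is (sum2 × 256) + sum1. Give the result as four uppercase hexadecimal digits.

B7A8

Running sums (mod 255):
  after byte 0 (30): sum1=48, sum2=48
  after byte 1 (F5): sum1=38, sum2=86
  after byte 2 (B1): sum1=215, sum2=46
  after byte 3 (09): sum1=224, sum2=15
  after byte 4 (C7): sum1=168, sum2=183
Checksum = sum2·256 + sum1 = 183·256 + 168 = 47016 = 0xB7A8.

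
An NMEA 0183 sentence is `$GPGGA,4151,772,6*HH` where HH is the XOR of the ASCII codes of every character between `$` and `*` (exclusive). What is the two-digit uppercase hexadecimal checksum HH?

7F

XOR the ASCII codes of the payload characters:
  'G' = 0x47 → acc = 0x47
  'P' = 0x50 → acc = 0x17
  'G' = 0x47 → acc = 0x50
  'G' = 0x47 → acc = 0x17
  'A' = 0x41 → acc = 0x56
  ',' = 0x2C → acc = 0x7A
  '4' = 0x34 → acc = 0x4E
  '1' = 0x31 → acc = 0x7F
  '5' = 0x35 → acc = 0x4A
  '1' = 0x31 → acc = 0x7B
  ',' = 0x2C → acc = 0x57
  '7' = 0x37 → acc = 0x60
  '7' = 0x37 → acc = 0x57
  '2' = 0x32 → acc = 0x65
  ',' = 0x2C → acc = 0x49
  '6' = 0x36 → acc = 0x7F
Checksum = 0x7F.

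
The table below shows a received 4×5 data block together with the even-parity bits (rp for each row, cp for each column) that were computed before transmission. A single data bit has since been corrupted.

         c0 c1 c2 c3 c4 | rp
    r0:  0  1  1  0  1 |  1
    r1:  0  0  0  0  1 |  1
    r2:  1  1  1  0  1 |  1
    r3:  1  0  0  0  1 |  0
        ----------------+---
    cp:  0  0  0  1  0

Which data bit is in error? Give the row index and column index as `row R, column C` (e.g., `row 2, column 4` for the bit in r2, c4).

row 2, column 3

Recompute each row's even parity and compare to rp:
  r0: data parity 1, sent rp 1 → ok
  r1: data parity 1, sent rp 1 → ok
  r2: data parity 0, sent rp 1 → mismatch
  r3: data parity 0, sent rp 0 → ok
Recompute each column's even parity and compare to cp:
  c0: data parity 0, sent cp 0 → ok
  c1: data parity 0, sent cp 0 → ok
  c2: data parity 0, sent cp 0 → ok
  c3: data parity 0, sent cp 1 → mismatch
  c4: data parity 0, sent cp 0 → ok
Exactly one row (r2) and one column (c3) fail → the flipped bit is at their intersection.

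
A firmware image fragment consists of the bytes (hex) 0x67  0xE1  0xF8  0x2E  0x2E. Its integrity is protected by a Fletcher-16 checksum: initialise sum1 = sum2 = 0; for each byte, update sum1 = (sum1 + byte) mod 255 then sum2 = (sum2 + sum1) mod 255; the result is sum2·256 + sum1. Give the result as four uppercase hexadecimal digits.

Running sums (mod 255):
  after byte 0 (0x67): sum1=103, sum2=103
  after byte 1 (0xE1): sum1=73, sum2=176
  after byte 2 (0xF8): sum1=66, sum2=242
  after byte 3 (0x2E): sum1=112, sum2=99
  after byte 4 (0x2E): sum1=158, sum2=2
Checksum = sum2·256 + sum1 = 2·256 + 158 = 670 = 0x029E.

029E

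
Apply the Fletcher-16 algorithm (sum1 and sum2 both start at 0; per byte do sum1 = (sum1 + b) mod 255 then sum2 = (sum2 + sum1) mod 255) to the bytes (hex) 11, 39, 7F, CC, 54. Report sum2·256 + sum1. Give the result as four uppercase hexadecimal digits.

A6EA

Running sums (mod 255):
  after byte 0 (11): sum1=17, sum2=17
  after byte 1 (39): sum1=74, sum2=91
  after byte 2 (7F): sum1=201, sum2=37
  after byte 3 (CC): sum1=150, sum2=187
  after byte 4 (54): sum1=234, sum2=166
Checksum = sum2·256 + sum1 = 166·256 + 234 = 42730 = 0xA6EA.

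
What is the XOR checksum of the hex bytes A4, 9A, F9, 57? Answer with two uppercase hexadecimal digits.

XOR the bytes together:
  start with 0xA4
  0xA4 ⊕ 0x9A = 0x3E
  0x3E ⊕ 0xF9 = 0xC7
  0xC7 ⊕ 0x57 = 0x90

90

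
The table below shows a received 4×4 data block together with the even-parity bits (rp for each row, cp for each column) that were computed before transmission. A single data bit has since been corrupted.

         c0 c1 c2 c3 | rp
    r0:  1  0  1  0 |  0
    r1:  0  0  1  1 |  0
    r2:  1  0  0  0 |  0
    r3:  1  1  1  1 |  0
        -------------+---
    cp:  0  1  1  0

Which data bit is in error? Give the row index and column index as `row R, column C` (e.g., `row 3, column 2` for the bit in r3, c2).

Recompute each row's even parity and compare to rp:
  r0: data parity 0, sent rp 0 → ok
  r1: data parity 0, sent rp 0 → ok
  r2: data parity 1, sent rp 0 → mismatch
  r3: data parity 0, sent rp 0 → ok
Recompute each column's even parity and compare to cp:
  c0: data parity 1, sent cp 0 → mismatch
  c1: data parity 1, sent cp 1 → ok
  c2: data parity 1, sent cp 1 → ok
  c3: data parity 0, sent cp 0 → ok
Exactly one row (r2) and one column (c0) fail → the flipped bit is at their intersection.

row 2, column 0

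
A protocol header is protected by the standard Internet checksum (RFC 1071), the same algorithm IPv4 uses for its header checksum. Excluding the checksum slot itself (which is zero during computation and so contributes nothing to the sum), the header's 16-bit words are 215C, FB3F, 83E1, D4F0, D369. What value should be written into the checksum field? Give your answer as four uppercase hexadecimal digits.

B727

One's-complement addition (fold any carry out of bit 15 back into bit 0):
  0x215C + 0xFB3F = 0x11C9B → wrap carry → 0x1C9C
  0x1C9C + 0x83E1 = 0x0A07D
  0xA07D + 0xD4F0 = 0x1756D → wrap carry → 0x756E
  0x756E + 0xD369 = 0x148D7 → wrap carry → 0x48D8
One's-complement sum = 0x48D8.
Checksum = ~0x48D8 & 0xFFFF = 0xB727.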